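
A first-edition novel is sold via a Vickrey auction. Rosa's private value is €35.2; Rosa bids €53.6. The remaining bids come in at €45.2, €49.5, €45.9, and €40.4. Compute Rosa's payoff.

Highest competing bid: €49.5.
Rosa's bid €53.6 is the highest overall, so Rosa wins and pays the second-highest bid, €49.5.
Payoff = value − price = €35.2 − €49.5 = -€14.3.
Overbidding won the item at a price above value — truthful bidding would have avoided this loss.

-€14.3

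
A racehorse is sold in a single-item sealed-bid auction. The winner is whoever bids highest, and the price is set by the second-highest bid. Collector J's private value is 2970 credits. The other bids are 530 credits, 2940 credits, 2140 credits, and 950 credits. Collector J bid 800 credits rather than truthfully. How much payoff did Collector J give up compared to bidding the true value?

The highest competing bid is 2940 credits.
Bidding truthfully at 2970 credits: Collector J has the top bid, wins, and pays the second-highest bid 2940 credits. Payoff = 2970 credits − 2940 credits = 30 credits.
Bidding 800 credits: the top bid is 2940 credits (a rival), so Collector J loses. Payoff = 0 credits.
Regret = truthful payoff − actual payoff = 30 credits − 0 credits = 30 credits.

Payoff forgone: 30 credits.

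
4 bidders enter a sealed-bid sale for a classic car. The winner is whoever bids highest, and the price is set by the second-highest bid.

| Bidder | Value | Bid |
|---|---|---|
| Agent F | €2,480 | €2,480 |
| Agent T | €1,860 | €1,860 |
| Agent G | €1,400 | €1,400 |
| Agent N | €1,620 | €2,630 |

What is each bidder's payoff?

Payoffs: Agent F €0, Agent T €0, Agent G €0, Agent N -€860.

Ordered from highest: Agent N €2,630; Agent F €2,480; Agent T €1,860; Agent G €1,400.
Agent N has the top bid and wins; the price is the second-highest bid, €2,480.
Agent N's payoff = €1,620 − €2,480 = -€860. All other bidders lose, so their payoff is 0.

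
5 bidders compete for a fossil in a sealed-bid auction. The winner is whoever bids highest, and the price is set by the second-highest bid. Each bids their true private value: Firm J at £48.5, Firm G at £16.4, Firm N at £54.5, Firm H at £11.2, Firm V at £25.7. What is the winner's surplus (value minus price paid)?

£6.0

Ordered from highest: Firm N £54.5, then Firm J £48.5, then Firm V £25.7, then Firm G £16.4, then Firm H £11.2.
Firm N wins with the top bid and pays the second-highest, £48.5.
Surplus = £54.5 − £48.5 = £6.0.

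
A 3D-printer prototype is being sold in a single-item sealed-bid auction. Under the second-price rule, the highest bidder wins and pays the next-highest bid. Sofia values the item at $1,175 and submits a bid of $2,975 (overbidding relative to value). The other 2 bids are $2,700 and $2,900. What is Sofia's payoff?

Payoff = -$1,725.

Highest competing bid: $2,900.
Sofia's bid $2,975 is the highest overall, so Sofia wins and pays the second-highest bid, $2,900.
Payoff = value − price = $1,175 − $2,900 = -$1,725.
Overbidding won the item at a price above value — truthful bidding would have avoided this loss.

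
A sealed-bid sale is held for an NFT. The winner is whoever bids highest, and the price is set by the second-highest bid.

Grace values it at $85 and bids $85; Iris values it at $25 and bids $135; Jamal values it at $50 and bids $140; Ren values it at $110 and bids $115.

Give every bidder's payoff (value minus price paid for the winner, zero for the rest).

Ordered from highest: Jamal $140 > Iris $135 > Ren $115 > Grace $85.
Jamal has the top bid and wins; the price is the second-highest bid, $135.
Jamal's payoff = $50 − $135 = -$85. All other bidders lose, so their payoff is 0.

Payoffs: Grace $0, Iris $0, Jamal -$85, Ren $0.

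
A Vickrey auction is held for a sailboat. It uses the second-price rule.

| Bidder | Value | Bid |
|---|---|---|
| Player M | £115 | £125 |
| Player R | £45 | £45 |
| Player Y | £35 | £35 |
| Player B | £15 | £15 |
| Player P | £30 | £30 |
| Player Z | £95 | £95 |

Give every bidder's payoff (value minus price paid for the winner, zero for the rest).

Bids in descending order: Player M £125; Player Z £95; Player R £45; Player Y £35; Player P £30; Player B £15.
Player M has the top bid and wins; the price is the second-highest bid, £95.
Player M's payoff = £115 − £95 = £20. All other bidders lose, so their payoff is 0.

Payoffs: Player M £20, Player R £0, Player Y £0, Player B £0, Player P £0, Player Z £0.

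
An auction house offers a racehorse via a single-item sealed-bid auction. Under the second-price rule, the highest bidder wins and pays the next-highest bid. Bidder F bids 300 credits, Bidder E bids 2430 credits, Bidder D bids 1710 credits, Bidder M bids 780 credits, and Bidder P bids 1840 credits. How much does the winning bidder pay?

Sorted high to low: Bidder E 2430 credits > Bidder P 1840 credits > Bidder D 1710 credits > Bidder M 780 credits > Bidder F 300 credits.
Bidder E has the highest bid, so Bidder E wins.
The second-highest bid is 1840 credits, so that is what Bidder E pays.

The winner pays 1840 credits.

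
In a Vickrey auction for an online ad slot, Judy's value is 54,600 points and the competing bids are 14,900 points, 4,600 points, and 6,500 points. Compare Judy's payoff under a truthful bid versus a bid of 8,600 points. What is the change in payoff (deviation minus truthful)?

The highest competing bid is 14,900 points.
Bidding truthfully at 54,600 points: Judy has the top bid, wins, and pays the second-highest bid 14,900 points. Payoff = 54,600 points − 14,900 points = 39,700 points.
Bidding 8,600 points: the top bid is 14,900 points (a rival), so Judy loses. Payoff = 0 points.
Change = 0 points − 39,700 points = -39,700 points.

Payoff change: -39,700 points.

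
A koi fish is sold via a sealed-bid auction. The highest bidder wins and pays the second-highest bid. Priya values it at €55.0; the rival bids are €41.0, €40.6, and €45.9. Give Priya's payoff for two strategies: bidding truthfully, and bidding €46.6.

Truthful: €9.1; alternative: €9.1.

The highest competing bid is €45.9.
Bidding truthfully at €55.0: Priya has the top bid, wins, and pays the second-highest bid €45.9. Payoff = €55.0 − €45.9 = €9.1.
Bidding €46.6: Priya has the top bid, wins, and pays the second-highest bid €45.9. Payoff = €55.0 − €45.9 = €9.1.
The bid only affects whether you win, not the price — here both bids land on the same side of the top rival bid, so the deviation is payoff-neutral.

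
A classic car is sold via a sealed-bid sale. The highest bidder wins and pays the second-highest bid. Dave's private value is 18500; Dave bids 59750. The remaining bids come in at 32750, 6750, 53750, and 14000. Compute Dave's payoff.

Highest competing bid: 53750.
Dave's bid 59750 is the highest overall, so Dave wins and pays the second-highest bid, 53750.
Payoff = value − price = 18500 − 53750 = -35250.
Overbidding won the item at a price above value — truthful bidding would have avoided this loss.

-35250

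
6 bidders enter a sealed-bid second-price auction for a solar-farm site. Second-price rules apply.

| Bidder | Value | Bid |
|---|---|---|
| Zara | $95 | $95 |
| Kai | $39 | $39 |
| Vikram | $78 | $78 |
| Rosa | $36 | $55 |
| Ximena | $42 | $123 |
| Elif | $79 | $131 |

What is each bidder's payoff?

Bids in descending order: Elif $131, then Ximena $123, then Zara $95, then Vikram $78, then Rosa $55, then Kai $39.
Elif has the top bid and wins; the price is the second-highest bid, $123.
Elif's payoff = $79 − $123 = -$44. All other bidders lose, so their payoff is 0.

Payoffs: Zara $0, Kai $0, Vikram $0, Rosa $0, Ximena $0, Elif -$44.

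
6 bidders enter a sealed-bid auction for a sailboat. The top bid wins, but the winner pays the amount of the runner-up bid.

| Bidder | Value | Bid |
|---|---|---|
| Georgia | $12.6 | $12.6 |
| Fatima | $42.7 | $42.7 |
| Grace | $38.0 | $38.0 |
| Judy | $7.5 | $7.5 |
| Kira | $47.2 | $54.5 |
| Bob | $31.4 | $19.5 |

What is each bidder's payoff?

Payoffs: Georgia $0.0, Fatima $0.0, Grace $0.0, Judy $0.0, Kira $4.5, Bob $0.0.

Ranking the bids: Kira $54.5, then Fatima $42.7, then Grace $38.0, then Bob $19.5, then Georgia $12.6, then Judy $7.5.
Kira has the top bid and wins; the price is the second-highest bid, $42.7.
Kira's payoff = $47.2 − $42.7 = $4.5. All other bidders lose, so their payoff is 0.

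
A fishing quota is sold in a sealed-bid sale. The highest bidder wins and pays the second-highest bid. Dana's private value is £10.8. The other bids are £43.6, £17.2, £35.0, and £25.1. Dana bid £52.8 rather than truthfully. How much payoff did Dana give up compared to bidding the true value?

Regret: £32.8.

The highest competing bid is £43.6.
Bidding truthfully at £10.8: the top bid is £43.6 (a rival), so Dana loses. Payoff = £0.0.
Bidding £52.8: Dana has the top bid, wins, and pays the second-highest bid £43.6. Payoff = £10.8 − £43.6 = -£32.8.
Regret = truthful payoff − actual payoff = £0.0 − -£32.8 = £32.8.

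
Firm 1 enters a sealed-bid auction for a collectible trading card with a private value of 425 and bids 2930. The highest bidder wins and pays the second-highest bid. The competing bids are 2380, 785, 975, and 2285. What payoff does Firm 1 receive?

Highest competing bid: 2380.
Firm 1's bid 2930 is the highest overall, so Firm 1 wins and pays the second-highest bid, 2380.
Payoff = value − price = 425 − 2380 = -1955.

-1955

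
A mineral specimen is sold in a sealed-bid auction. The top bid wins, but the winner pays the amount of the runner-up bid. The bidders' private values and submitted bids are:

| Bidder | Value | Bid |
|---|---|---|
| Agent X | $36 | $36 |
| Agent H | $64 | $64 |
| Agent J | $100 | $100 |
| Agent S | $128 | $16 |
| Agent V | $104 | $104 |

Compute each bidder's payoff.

Payoffs: Agent X $0, Agent H $0, Agent J $0, Agent S $0, Agent V $4.

Sorted high to low: Agent V $104, then Agent J $100, then Agent H $64, then Agent X $36, then Agent S $16.
Agent V has the top bid and wins; the price is the second-highest bid, $100.
Agent V's payoff = $104 − $100 = $4. All other bidders lose, so their payoff is 0.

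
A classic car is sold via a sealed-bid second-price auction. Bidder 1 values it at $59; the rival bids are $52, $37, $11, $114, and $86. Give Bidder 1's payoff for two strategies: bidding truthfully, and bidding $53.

The highest competing bid is $114.
Bidding truthfully at $59: the top bid is $114 (a rival), so Bidder 1 loses. Payoff = $0.
Bidding $53: the top bid is $114 (a rival), so Bidder 1 loses. Payoff = $0.

Truthful: $0; alternative: $0.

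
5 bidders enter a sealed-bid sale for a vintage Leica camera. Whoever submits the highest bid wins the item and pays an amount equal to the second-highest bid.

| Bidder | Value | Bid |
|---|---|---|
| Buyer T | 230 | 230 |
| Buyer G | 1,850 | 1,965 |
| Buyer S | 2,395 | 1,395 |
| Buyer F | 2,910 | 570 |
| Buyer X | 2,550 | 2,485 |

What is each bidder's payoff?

Ordered from highest: Buyer X 2,485, then Buyer G 1,965, then Buyer S 1,395, then Buyer F 570, then Buyer T 230.
Buyer X has the top bid and wins; the price is the second-highest bid, 1,965.
Buyer X's payoff = 2,550 − 1,965 = 585. All other bidders lose, so their payoff is 0.

Buyer T 0, Buyer G 0, Buyer S 0, Buyer F 0, Buyer X 585.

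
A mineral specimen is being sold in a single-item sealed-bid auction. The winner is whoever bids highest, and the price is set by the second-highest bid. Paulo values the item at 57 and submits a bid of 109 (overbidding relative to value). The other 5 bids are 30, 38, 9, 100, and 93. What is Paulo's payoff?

Highest competing bid: 100.
Paulo's bid 109 is the highest overall, so Paulo wins and pays the second-highest bid, 100.
Payoff = value − price = 57 − 100 = -43.

-43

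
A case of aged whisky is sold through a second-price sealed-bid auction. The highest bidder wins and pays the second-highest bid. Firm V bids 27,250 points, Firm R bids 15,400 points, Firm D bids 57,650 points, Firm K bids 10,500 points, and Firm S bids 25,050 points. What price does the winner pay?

The winner pays 27,250 points.

Sorted high to low: Firm D 57,650 points > Firm V 27,250 points > Firm S 25,050 points > Firm R 15,400 points > Firm K 10,500 points.
Firm D has the highest bid, so Firm D wins.
The second-highest bid is 27,250 points, so that is what Firm D pays.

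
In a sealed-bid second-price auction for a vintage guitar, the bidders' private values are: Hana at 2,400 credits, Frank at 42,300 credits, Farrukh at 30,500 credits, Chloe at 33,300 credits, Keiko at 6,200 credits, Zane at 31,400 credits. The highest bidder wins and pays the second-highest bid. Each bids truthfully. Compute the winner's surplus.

9,000 credits

Sorted high to low: Frank 42,300 credits > Chloe 33,300 credits > Zane 31,400 credits > Farrukh 30,500 credits > Keiko 6,200 credits > Hana 2,400 credits.
Frank wins with the top bid and pays the second-highest, 33,300 credits.
Surplus = 42,300 credits − 33,300 credits = 9,000 credits.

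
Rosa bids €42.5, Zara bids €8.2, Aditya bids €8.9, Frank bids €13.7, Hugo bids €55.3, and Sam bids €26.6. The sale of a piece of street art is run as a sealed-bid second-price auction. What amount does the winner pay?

€42.5

Ordered from highest: Hugo €55.3; Rosa €42.5; Sam €26.6; Frank €13.7; Aditya €8.9; Zara €8.2.
Hugo has the highest bid, so Hugo wins.
The second-highest bid is €42.5, so that is what Hugo pays.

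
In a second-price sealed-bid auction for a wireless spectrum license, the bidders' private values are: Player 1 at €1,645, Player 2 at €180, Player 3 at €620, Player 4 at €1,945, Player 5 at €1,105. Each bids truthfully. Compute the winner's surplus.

Surplus = €300.

Bids in descending order: Player 4 €1,945 > Player 1 €1,645 > Player 5 €1,105 > Player 3 €620 > Player 2 €180.
Player 4 wins with the top bid and pays the second-highest, €1,645.
Surplus = €1,945 − €1,645 = €300.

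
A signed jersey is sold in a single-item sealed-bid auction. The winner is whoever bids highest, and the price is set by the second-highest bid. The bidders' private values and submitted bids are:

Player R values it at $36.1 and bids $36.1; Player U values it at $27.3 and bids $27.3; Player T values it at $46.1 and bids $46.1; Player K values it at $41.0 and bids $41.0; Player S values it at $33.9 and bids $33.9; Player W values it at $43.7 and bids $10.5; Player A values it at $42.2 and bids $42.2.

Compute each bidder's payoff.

Player R $0.0, Player U $0.0, Player T $3.9, Player K $0.0, Player S $0.0, Player W $0.0, Player A $0.0.

Ordered from highest: Player T $46.1, then Player A $42.2, then Player K $41.0, then Player R $36.1, then Player S $33.9, then Player U $27.3, then Player W $10.5.
Player T has the top bid and wins; the price is the second-highest bid, $42.2.
Player T's payoff = $46.1 − $42.2 = $3.9. All other bidders lose, so their payoff is 0.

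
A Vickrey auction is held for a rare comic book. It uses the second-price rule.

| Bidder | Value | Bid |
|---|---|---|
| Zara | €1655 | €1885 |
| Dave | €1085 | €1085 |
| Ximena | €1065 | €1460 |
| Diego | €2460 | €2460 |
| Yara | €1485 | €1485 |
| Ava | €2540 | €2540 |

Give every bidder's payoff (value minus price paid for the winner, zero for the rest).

Payoffs: Zara €0, Dave €0, Ximena €0, Diego €0, Yara €0, Ava €80.

Ordered from highest: Ava €2540 > Diego €2460 > Zara €1885 > Yara €1485 > Ximena €1460 > Dave €1085.
Ava has the top bid and wins; the price is the second-highest bid, €2460.
Ava's payoff = €2540 − €2460 = €80. All other bidders lose, so their payoff is 0.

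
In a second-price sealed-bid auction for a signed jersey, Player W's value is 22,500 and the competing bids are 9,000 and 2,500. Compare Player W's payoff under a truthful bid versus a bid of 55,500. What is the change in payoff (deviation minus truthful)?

The highest competing bid is 9,000.
Bidding truthfully at 22,500: Player W has the top bid, wins, and pays the second-highest bid 9,000. Payoff = 22,500 − 9,000 = 13,500.
Bidding 55,500: Player W has the top bid, wins, and pays the second-highest bid 9,000. Payoff = 22,500 − 9,000 = 13,500.
Change = 13,500 − 13,500 = 0.

Change in payoff: 0.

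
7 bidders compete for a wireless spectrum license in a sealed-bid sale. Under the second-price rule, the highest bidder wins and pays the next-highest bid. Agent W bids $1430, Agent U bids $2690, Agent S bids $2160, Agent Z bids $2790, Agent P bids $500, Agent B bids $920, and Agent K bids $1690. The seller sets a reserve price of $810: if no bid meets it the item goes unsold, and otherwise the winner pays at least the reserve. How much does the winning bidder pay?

Bids in descending order: Agent Z $2790 > Agent U $2690 > Agent S $2160 > Agent K $1690 > Agent W $1430 > Agent B $920 > Agent P $500.
Agent Z has the highest bid, so Agent Z wins.
The second-highest bid is $2690, which exceeds the reserve, so that sets the price.

$2690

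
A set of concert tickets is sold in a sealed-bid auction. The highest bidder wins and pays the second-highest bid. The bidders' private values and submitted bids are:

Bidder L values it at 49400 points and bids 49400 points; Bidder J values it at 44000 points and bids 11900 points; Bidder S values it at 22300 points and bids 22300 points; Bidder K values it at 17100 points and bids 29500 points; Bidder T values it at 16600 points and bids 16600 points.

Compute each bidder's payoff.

Bidder L 19900 points, Bidder J 0 points, Bidder S 0 points, Bidder K 0 points, Bidder T 0 points.

Sorted high to low: Bidder L 49400 points, then Bidder K 29500 points, then Bidder S 22300 points, then Bidder T 16600 points, then Bidder J 11900 points.
Bidder L has the top bid and wins; the price is the second-highest bid, 29500 points.
Bidder L's payoff = 49400 points − 29500 points = 19900 points. All other bidders lose, so their payoff is 0.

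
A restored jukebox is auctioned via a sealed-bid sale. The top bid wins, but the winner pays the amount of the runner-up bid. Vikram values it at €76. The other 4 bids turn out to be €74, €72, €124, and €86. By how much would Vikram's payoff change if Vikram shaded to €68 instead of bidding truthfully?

€0

The highest competing bid is €124.
Bidding truthfully at €76: the top bid is €124 (a rival), so Vikram loses. Payoff = €0.
Bidding €68: the top bid is €124 (a rival), so Vikram loses. Payoff = €0.
Change = €0 − €0 = €0.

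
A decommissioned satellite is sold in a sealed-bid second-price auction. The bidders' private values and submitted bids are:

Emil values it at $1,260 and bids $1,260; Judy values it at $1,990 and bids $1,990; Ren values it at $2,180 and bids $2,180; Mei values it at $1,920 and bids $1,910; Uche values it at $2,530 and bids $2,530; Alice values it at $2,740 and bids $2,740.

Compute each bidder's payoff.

Payoffs: Emil $0, Judy $0, Ren $0, Mei $0, Uche $0, Alice $210.

Ranking the bids: Alice $2,740; Uche $2,530; Ren $2,180; Judy $1,990; Mei $1,910; Emil $1,260.
Alice has the top bid and wins; the price is the second-highest bid, $2,530.
Alice's payoff = $2,740 − $2,530 = $210. All other bidders lose, so their payoff is 0.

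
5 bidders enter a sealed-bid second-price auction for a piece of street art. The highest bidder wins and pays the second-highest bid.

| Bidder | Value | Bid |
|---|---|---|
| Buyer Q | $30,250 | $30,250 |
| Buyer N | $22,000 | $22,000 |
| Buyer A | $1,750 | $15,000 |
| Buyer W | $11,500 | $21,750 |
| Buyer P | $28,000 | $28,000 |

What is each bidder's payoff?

Sorted high to low: Buyer Q $30,250 > Buyer P $28,000 > Buyer N $22,000 > Buyer W $21,750 > Buyer A $15,000.
Buyer Q has the top bid and wins; the price is the second-highest bid, $28,000.
Buyer Q's payoff = $30,250 − $28,000 = $2,250. All other bidders lose, so their payoff is 0.

Buyer Q $2,250, Buyer N $0, Buyer A $0, Buyer W $0, Buyer P $0.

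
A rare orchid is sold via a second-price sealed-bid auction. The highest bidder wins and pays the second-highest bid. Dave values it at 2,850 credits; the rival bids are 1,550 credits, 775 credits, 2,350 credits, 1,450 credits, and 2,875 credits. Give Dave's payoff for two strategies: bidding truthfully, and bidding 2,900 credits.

The highest competing bid is 2,875 credits.
Bidding truthfully at 2,850 credits: the top bid is 2,875 credits (a rival), so Dave loses. Payoff = 0 credits.
Bidding 2,900 credits: Dave has the top bid, wins, and pays the second-highest bid 2,875 credits. Payoff = 2,850 credits − 2,875 credits = -25 credits.

Truthful: 0 credits; alternative: -25 credits.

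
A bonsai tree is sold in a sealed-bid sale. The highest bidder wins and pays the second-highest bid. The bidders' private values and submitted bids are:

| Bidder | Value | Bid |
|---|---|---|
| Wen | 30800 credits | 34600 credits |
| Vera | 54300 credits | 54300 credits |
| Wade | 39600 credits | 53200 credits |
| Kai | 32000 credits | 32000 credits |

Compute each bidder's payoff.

Bids in descending order: Vera 54300 credits; Wade 53200 credits; Wen 34600 credits; Kai 32000 credits.
Vera has the top bid and wins; the price is the second-highest bid, 53200 credits.
Vera's payoff = 54300 credits − 53200 credits = 1100 credits. All other bidders lose, so their payoff is 0.

Payoffs: Wen 0 credits, Vera 1100 credits, Wade 0 credits, Kai 0 credits.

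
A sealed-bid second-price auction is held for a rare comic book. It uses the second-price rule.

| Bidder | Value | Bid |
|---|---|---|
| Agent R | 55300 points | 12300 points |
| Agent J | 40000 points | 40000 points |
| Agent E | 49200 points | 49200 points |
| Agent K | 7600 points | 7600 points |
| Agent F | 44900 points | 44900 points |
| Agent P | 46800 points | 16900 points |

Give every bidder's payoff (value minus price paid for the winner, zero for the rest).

Sorted high to low: Agent E 49200 points > Agent F 44900 points > Agent J 40000 points > Agent P 16900 points > Agent R 12300 points > Agent K 7600 points.
Agent E has the top bid and wins; the price is the second-highest bid, 44900 points.
Agent E's payoff = 49200 points − 44900 points = 4300 points. All other bidders lose, so their payoff is 0.

Payoffs: Agent R 0 points, Agent J 0 points, Agent E 4300 points, Agent K 0 points, Agent F 0 points, Agent P 0 points.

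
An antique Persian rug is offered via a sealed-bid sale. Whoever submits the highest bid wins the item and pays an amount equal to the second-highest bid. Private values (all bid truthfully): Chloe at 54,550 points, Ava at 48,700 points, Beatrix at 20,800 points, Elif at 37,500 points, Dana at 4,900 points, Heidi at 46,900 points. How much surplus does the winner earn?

Sorted high to low: Chloe 54,550 points > Ava 48,700 points > Heidi 46,900 points > Elif 37,500 points > Beatrix 20,800 points > Dana 4,900 points.
Chloe wins with the top bid and pays the second-highest, 48,700 points.
Surplus = 54,550 points − 48,700 points = 5,850 points.

Surplus = 5,850 points.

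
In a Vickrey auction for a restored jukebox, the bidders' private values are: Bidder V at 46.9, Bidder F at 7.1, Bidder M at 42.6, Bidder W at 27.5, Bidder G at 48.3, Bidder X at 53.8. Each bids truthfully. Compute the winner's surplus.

Sorted high to low: Bidder X 53.8, then Bidder G 48.3, then Bidder V 46.9, then Bidder M 42.6, then Bidder W 27.5, then Bidder F 7.1.
Bidder X wins with the top bid and pays the second-highest, 48.3.
Surplus = 53.8 − 48.3 = 5.5.

Winner's surplus: 5.5.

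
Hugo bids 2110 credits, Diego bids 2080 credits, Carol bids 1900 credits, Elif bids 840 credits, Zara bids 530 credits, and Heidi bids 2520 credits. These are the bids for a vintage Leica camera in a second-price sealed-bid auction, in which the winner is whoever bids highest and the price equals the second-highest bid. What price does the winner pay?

Price paid: 2110 credits.

Ordered from highest: Heidi 2520 credits > Hugo 2110 credits > Diego 2080 credits > Carol 1900 credits > Elif 840 credits > Zara 530 credits.
Heidi is the highest bidder, so Heidi wins.
Under the second-price rule, the price is the second-highest bid: 2110 credits.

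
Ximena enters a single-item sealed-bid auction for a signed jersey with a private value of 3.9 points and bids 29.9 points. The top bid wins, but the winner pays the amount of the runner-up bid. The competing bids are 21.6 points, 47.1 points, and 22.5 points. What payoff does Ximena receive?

0.0 points

Highest competing bid: 47.1 points.
Ximena's bid 29.9 points is not the highest, so Ximena loses, pays nothing, and earns zero payoff.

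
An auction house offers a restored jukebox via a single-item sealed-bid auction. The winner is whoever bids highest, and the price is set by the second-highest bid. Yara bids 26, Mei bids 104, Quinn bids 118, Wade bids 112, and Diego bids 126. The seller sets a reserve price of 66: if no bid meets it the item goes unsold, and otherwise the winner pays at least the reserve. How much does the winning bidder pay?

Bids in descending order: Diego 126; Quinn 118; Wade 112; Mei 104; Yara 26.
Diego has the highest bid, so Diego wins.
The second-highest bid is 118, which exceeds the reserve, so that sets the price.

Price paid: 118.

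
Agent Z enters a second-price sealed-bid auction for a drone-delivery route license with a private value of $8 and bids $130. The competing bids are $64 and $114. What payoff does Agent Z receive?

Highest competing bid: $114.
Agent Z's bid $130 is the highest overall, so Agent Z wins and pays the second-highest bid, $114.
Payoff = value − price = $8 − $114 = -$106.
Overbidding won the item at a price above value — truthful bidding would have avoided this loss.

Agent Z's payoff: -$106.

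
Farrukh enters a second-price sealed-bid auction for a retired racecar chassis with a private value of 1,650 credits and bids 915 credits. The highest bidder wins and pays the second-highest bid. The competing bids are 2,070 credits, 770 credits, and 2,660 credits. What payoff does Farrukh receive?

0 credits

Highest competing bid: 2,660 credits.
Farrukh's bid 915 credits is not the highest, so Farrukh loses, pays nothing, and earns zero payoff.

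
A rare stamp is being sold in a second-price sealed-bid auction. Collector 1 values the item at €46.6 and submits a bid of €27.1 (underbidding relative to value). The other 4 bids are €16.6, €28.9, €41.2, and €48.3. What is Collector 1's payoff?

Payoff = €0.0.

Highest competing bid: €48.3.
Collector 1's bid €27.1 is not the highest, so Collector 1 loses, pays nothing, and earns zero payoff.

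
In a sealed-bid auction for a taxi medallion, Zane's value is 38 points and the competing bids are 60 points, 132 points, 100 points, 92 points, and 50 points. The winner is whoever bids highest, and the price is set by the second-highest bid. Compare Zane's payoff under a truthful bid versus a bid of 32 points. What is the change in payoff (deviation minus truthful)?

The highest competing bid is 132 points.
Bidding truthfully at 38 points: the top bid is 132 points (a rival), so Zane loses. Payoff = 0 points.
Bidding 32 points: the top bid is 132 points (a rival), so Zane loses. Payoff = 0 points.
Change = 0 points − 0 points = 0 points.

Payoff change: 0 points.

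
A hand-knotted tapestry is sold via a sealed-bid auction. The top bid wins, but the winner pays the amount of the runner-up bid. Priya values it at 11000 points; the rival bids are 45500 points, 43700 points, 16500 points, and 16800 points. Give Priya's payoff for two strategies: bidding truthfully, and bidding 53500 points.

The highest competing bid is 45500 points.
Bidding truthfully at 11000 points: the top bid is 45500 points (a rival), so Priya loses. Payoff = 0 points.
Bidding 53500 points: Priya has the top bid, wins, and pays the second-highest bid 45500 points. Payoff = 11000 points − 45500 points = -34500 points.
Deviating from a truthful bid can only lose payoff in a second-price auction — never gain.

Truthful: 0 points; alternative: -34500 points.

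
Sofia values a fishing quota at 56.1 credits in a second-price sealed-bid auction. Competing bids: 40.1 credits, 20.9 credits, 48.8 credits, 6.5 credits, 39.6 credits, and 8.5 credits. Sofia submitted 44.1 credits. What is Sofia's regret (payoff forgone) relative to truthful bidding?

The highest competing bid is 48.8 credits.
Bidding truthfully at 56.1 credits: Sofia has the top bid, wins, and pays the second-highest bid 48.8 credits. Payoff = 56.1 credits − 48.8 credits = 7.3 credits.
Bidding 44.1 credits: the top bid is 48.8 credits (a rival), so Sofia loses. Payoff = 0.0 credits.
Regret = truthful payoff − actual payoff = 7.3 credits − 0.0 credits = 7.3 credits.
This is the dominant-strategy logic: truthful bidding weakly beats any alternative.

Payoff forgone: 7.3 credits.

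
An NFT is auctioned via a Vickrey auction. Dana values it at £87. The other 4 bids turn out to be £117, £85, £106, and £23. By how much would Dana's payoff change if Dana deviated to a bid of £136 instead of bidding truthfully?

Change in payoff: -£30.

The highest competing bid is £117.
Bidding truthfully at £87: the top bid is £117 (a rival), so Dana loses. Payoff = £0.
Bidding £136: Dana has the top bid, wins, and pays the second-highest bid £117. Payoff = £87 − £117 = -£30.
Change = -£30 − £0 = -£30.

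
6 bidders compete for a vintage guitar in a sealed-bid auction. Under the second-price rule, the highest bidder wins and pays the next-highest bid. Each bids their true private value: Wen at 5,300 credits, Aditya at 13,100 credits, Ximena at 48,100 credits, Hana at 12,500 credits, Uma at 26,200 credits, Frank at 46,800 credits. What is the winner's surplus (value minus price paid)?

Surplus = 1,300 credits.

Bids in descending order: Ximena 48,100 credits; Frank 46,800 credits; Uma 26,200 credits; Aditya 13,100 credits; Hana 12,500 credits; Wen 5,300 credits.
Ximena wins with the top bid and pays the second-highest, 46,800 credits.
Surplus = 48,100 credits − 46,800 credits = 1,300 credits.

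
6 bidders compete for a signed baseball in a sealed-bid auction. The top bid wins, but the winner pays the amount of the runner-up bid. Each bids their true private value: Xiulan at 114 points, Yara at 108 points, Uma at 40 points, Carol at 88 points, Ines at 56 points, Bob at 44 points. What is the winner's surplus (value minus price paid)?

Bids in descending order: Xiulan 114 points > Yara 108 points > Carol 88 points > Ines 56 points > Bob 44 points > Uma 40 points.
Xiulan wins with the top bid and pays the second-highest, 108 points.
Surplus = 114 points − 108 points = 6 points.

6 points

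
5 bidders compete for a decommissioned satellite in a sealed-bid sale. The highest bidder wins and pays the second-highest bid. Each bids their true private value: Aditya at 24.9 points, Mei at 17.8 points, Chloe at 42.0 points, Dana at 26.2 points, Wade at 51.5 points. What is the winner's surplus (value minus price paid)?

Surplus = 9.5 points.

Bids in descending order: Wade 51.5 points, then Chloe 42.0 points, then Dana 26.2 points, then Aditya 24.9 points, then Mei 17.8 points.
Wade wins with the top bid and pays the second-highest, 42.0 points.
Surplus = 51.5 points − 42.0 points = 9.5 points.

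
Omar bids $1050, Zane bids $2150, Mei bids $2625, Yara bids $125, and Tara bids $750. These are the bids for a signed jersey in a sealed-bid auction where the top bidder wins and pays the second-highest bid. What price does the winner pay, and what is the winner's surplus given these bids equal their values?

Bids in descending order: Mei $2625; Zane $2150; Omar $1050; Tara $750; Yara $125.
Mei is the highest bidder, so Mei wins.
Under the second-price rule, the price is the second-highest bid: $2150.
Surplus = $2625 − $2150 = $475.

The winner pays $2150 for a surplus of $475.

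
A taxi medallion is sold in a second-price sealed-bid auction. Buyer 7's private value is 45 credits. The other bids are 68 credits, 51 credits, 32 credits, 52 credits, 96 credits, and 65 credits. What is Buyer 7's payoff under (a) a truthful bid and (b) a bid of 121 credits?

(a) 0 credits  (b) -51 credits

The highest competing bid is 96 credits.
Bidding truthfully at 45 credits: the top bid is 96 credits (a rival), so Buyer 7 loses. Payoff = 0 credits.
Bidding 121 credits: Buyer 7 has the top bid, wins, and pays the second-highest bid 96 credits. Payoff = 45 credits − 96 credits = -51 credits.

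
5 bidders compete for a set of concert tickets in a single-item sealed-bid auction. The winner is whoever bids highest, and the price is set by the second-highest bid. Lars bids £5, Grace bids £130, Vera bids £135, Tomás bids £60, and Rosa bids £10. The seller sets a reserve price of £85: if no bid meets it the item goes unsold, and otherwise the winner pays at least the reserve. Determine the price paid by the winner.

Sorted high to low: Vera £135, then Grace £130, then Tomás £60, then Rosa £10, then Lars £5.
Vera has the highest bid, so Vera wins.
The second-highest bid is £130, which exceeds the reserve, so that sets the price.

Price paid: £130.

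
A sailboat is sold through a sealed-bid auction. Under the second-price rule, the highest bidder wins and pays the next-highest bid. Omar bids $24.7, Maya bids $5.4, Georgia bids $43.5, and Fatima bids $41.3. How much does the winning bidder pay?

Price paid: $41.3.

Bids in descending order: Georgia $43.5 > Fatima $41.3 > Omar $24.7 > Maya $5.4.
Georgia has the highest bid, so Georgia wins.
The second-highest bid is $41.3, so that is what Georgia pays.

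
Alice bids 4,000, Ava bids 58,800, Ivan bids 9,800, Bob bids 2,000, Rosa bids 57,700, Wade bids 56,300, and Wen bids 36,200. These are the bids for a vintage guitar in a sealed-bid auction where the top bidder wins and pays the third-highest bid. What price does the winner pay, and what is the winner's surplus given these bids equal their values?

Price 56,300; surplus 2,500.

Bids in descending order: Ava 58,800; Rosa 57,700; Wade 56,300; Wen 36,200; Ivan 9,800; Alice 4,000; Bob 2,000.
Ava is the highest bidder, so Ava wins.
Under the third-price rule, the price is the third-highest bid: 56,300.
Surplus = 58,800 − 56,300 = 2,500.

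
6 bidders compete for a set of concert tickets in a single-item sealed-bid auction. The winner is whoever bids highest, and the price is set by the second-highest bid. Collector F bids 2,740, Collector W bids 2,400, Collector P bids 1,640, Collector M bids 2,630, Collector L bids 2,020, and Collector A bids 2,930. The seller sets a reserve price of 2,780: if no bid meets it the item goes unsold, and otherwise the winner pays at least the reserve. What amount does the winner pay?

Price paid: 2,780.

Bids in descending order: Collector A 2,930; Collector F 2,740; Collector M 2,630; Collector W 2,400; Collector L 2,020; Collector P 1,640.
Collector A has the highest bid, so Collector A wins.
The second-highest bid is 2,740, but the reserve 2,780 is higher, so the price is the reserve.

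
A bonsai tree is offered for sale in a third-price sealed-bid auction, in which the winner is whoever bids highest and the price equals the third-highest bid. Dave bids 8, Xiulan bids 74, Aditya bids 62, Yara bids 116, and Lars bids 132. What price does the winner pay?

Sorted high to low: Lars 132 > Yara 116 > Xiulan 74 > Aditya 62 > Dave 8.
Lars is the highest bidder, so Lars wins.
Under the third-price rule, the price is the third-highest bid: 74.

74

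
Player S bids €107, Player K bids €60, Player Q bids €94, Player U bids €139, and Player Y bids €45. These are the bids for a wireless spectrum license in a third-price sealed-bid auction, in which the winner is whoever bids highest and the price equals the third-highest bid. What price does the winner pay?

Ranking the bids: Player U €139; Player S €107; Player Q €94; Player K €60; Player Y €45.
Player U is the highest bidder, so Player U wins.
Under the third-price rule, the price is the third-highest bid: €94.

€94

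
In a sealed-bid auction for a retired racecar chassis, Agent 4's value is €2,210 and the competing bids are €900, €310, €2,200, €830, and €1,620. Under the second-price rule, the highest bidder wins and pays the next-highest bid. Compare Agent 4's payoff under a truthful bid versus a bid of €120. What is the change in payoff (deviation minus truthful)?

Change in payoff: -€10.

The highest competing bid is €2,200.
Bidding truthfully at €2,210: Agent 4 has the top bid, wins, and pays the second-highest bid €2,200. Payoff = €2,210 − €2,200 = €10.
Bidding €120: the top bid is €2,200 (a rival), so Agent 4 loses. Payoff = €0.
Change = €0 − €10 = -€10.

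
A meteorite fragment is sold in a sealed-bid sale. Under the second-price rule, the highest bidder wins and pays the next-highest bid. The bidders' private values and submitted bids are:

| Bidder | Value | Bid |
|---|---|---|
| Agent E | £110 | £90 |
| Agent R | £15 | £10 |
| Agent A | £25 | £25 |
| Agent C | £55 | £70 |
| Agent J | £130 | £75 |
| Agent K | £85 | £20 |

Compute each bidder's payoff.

Payoffs: Agent E £35, Agent R £0, Agent A £0, Agent C £0, Agent J £0, Agent K £0.

Bids in descending order: Agent E £90, then Agent J £75, then Agent C £70, then Agent A £25, then Agent K £20, then Agent R £10.
Agent E has the top bid and wins; the price is the second-highest bid, £75.
Agent E's payoff = £110 − £75 = £35. All other bidders lose, so their payoff is 0.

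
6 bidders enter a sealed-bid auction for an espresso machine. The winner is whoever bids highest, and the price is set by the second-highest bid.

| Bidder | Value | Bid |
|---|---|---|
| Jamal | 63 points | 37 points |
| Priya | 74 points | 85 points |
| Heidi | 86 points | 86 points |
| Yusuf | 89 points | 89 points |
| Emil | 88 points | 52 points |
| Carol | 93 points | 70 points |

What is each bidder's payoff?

Jamal 0 points, Priya 0 points, Heidi 0 points, Yusuf 3 points, Emil 0 points, Carol 0 points.

Ordered from highest: Yusuf 89 points, then Heidi 86 points, then Priya 85 points, then Carol 70 points, then Emil 52 points, then Jamal 37 points.
Yusuf has the top bid and wins; the price is the second-highest bid, 86 points.
Yusuf's payoff = 89 points − 86 points = 3 points. All other bidders lose, so their payoff is 0.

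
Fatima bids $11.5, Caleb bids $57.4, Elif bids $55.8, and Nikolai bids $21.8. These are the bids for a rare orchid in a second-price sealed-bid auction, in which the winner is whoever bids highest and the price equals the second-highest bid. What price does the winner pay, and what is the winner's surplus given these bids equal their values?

Ordered from highest: Caleb $57.4; Elif $55.8; Nikolai $21.8; Fatima $11.5.
Caleb is the highest bidder, so Caleb wins.
Under the second-price rule, the price is the second-highest bid: $55.8.
Surplus = $57.4 − $55.8 = $1.6.

The winner pays $55.8 for a surplus of $1.6.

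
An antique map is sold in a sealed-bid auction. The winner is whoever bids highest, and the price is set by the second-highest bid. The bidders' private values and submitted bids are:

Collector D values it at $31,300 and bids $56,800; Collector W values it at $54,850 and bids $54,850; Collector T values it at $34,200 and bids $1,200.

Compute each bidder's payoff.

Collector D -$23,550, Collector W $0, Collector T $0.

Ordered from highest: Collector D $56,800 > Collector W $54,850 > Collector T $1,200.
Collector D has the top bid and wins; the price is the second-highest bid, $54,850.
Collector D's payoff = $31,300 − $54,850 = -$23,550. All other bidders lose, so their payoff is 0.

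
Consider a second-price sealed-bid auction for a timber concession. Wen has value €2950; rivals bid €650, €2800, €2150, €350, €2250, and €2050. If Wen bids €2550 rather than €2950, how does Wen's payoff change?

The highest competing bid is €2800.
Bidding truthfully at €2950: Wen has the top bid, wins, and pays the second-highest bid €2800. Payoff = €2950 − €2800 = €150.
Bidding €2550: the top bid is €2800 (a rival), so Wen loses. Payoff = €0.
Change = €0 − €150 = -€150.

-€150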